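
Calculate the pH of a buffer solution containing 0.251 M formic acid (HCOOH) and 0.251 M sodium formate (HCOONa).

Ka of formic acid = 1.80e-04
pH = 3.74

pKa = -log(1.80e-04) = 3.74. pH = pKa + log([A⁻]/[HA]) = 3.74 + log(0.251/0.251)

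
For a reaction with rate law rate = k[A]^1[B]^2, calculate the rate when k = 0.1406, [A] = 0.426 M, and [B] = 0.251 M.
0.003773 M/s

rate = k·[A]^1·[B]^2 = 0.1406·(0.426)^1·(0.251)^2 = 0.1406·0.426·0.063001 = 0.003773 M/s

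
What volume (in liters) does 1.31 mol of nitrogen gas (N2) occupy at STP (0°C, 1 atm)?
At STP, 1 mol of gas occupies 22.4 L
Volume = 1.31 mol × 22.4 L/mol = 29.34 L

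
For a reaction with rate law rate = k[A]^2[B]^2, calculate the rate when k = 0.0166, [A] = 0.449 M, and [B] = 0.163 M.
8.892e-05 M/s

rate = k·[A]^2·[B]^2 = 0.0166·(0.449)^2·(0.163)^2 = 0.0166·0.201601·0.026569 = 8.892e-05 M/s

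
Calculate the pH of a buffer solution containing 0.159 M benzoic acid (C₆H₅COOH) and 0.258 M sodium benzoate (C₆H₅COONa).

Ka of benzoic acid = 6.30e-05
pH = 4.41

pKa = -log(6.30e-05) = 4.20. pH = pKa + log([A⁻]/[HA]) = 4.20 + log(0.258/0.159)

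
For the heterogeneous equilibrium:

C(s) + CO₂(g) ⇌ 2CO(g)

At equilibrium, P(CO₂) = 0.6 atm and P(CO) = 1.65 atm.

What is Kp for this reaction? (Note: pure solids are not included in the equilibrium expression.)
K_p = 4.537

Solid C is excluded.
Kp = P(CO)²/P(CO₂) = (1.65)²/0.6 = 2.722/0.6 = 4.537.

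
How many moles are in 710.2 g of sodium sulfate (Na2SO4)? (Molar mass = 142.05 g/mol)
Moles = 710.2 g ÷ 142.05 g/mol = 5 mol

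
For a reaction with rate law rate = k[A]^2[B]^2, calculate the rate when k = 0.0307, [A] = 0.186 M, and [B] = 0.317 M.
0.0001067 M/s

rate = k·[A]^2·[B]^2 = 0.0307·(0.186)^2·(0.317)^2 = 0.0307·0.034596·0.100489 = 0.0001067 M/s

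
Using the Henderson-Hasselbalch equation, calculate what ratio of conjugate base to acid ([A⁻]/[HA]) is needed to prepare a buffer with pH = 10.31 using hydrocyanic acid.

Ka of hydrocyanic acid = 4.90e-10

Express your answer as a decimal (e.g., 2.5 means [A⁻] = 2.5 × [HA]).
[A⁻]/[HA] = 10.005

pKa = −log(4.90e-10) = 9.3098. pH = pKa + log([A⁻]/[HA]). 10.31 = 9.3098 + log(ratio). log(ratio) = 10.31 − 9.3098 = 1.0002. ratio = 10^(1.0002) = 10.005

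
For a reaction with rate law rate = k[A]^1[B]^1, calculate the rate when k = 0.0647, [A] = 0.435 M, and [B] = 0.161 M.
0.004531 M/s

rate = k·[A]^1·[B]^1 = 0.0647·(0.435)^1·(0.161)^1 = 0.0647·0.435·0.161 = 0.004531 M/s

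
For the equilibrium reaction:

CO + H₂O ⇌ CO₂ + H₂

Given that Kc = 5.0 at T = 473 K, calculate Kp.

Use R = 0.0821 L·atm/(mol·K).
K_p = 5.0000

Δn = (moles gaseous products) − (moles gaseous reactants) = 0
T = 473 K; RT = 0.0821 × 473 = 38.8333
Kp = Kc·(RT)^Δn = 5.0 × (38.8333)^0 = 5.0 × 1 = 5.0000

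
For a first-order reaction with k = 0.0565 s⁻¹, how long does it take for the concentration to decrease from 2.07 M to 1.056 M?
11.91 s

From ln[A] = ln[A]₀ - k·t: t = ln([A]₀/[A])/k = ln(2.07/1.056)/0.0565 = ln(1.9602)/0.0565 = 0.6731/0.0565 = 11.91 s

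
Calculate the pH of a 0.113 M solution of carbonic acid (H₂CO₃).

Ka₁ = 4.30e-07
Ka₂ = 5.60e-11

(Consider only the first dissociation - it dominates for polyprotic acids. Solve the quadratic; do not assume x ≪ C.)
pH = 3.66

x² + Ka₁·x − Ka₁·C = 0 with Ka₁ = 4.30e-07, C = 0.113.
x = (−Ka₁ + √(Ka₁² + 4·Ka₁·C))/2 = 2.2022e-04 M, so pH = 3.66.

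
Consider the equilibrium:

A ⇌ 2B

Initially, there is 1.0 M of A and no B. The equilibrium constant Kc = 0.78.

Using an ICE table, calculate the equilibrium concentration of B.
[B] = 0.709 M

ICE: [A] = 1.0 − x, [B] = 2x.
Kc = (2x)²/(1.0 − x) = 0.78 ⇒ 4x² + 0.78x − 0.78 = 0.
x = (−0.78 + √(0.78² + 4·4·0.78))/(2·4) = (−0.78 + √13.088)/8 = 0.35472.
[B] = 2x = 0.709 M.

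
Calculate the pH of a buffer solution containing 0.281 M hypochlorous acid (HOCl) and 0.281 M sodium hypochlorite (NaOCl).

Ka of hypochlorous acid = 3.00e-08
pH = 7.52

pKa = -log(3.00e-08) = 7.52. pH = pKa + log([A⁻]/[HA]) = 7.52 + log(0.281/0.281)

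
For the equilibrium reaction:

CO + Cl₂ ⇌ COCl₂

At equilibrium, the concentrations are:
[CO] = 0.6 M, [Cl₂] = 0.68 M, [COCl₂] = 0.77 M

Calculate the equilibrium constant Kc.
K_c = 1.8873

Kc = ([COCl₂]) / ([CO] × [Cl₂])
   = ((0.77)) / ((0.6)·(0.68))
   = 0.77 / 0.408 = 1.8873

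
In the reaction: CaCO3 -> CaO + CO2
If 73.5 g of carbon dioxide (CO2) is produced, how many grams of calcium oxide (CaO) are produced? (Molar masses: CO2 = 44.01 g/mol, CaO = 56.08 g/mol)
Moles of CO2 = 73.5 g ÷ 44.01 g/mol = 1.67007 mol
Mole ratio: 1 mol CaO / 1 mol CO2
Moles of CaO = 1.67007 × (1/1) = 1.67007 mol
Mass of CaO = 1.67007 mol × 56.08 g/mol = 93.66 g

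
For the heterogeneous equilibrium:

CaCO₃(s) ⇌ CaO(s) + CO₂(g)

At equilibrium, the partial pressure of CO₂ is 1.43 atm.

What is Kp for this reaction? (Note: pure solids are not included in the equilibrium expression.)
K_p = 1.43

Solids (CaCO₃, CaO) have activity 1 and are excluded.
Kp = P(CO₂) = 1.43.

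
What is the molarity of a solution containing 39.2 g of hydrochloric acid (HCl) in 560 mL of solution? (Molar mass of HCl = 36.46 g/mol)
Moles of HCl = 39.2 g ÷ 36.46 g/mol = 1.07515 mol
Volume = 560 mL = 0.56 L
Molarity = 1.07515 mol ÷ 0.56 L = 1.92 M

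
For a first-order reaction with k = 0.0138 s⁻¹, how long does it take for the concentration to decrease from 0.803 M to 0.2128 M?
96.23 s

From ln[A] = ln[A]₀ - k·t: t = ln([A]₀/[A])/k = ln(0.803/0.2128)/0.0138 = ln(3.7735)/0.0138 = 1.3280/0.0138 = 96.23 s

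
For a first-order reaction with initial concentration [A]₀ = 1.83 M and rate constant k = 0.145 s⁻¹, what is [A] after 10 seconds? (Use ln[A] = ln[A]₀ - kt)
0.4293 M

ln[A] = ln[A]₀ - k·t = ln(1.83) - (0.145)·(10) = 0.6043 - 1.4500 = -0.8457
[A] = e^(-0.8457) = 0.4293 M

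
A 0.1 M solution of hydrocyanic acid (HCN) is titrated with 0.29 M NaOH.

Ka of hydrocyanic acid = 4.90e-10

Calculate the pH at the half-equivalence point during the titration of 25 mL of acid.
pH = pKa = 9.31

At the half-equivalence point, [HA] = [A⁻], so by Henderson–Hasselbalch pH = pKa + log(1) = pKa.
pKa = −log(4.90e-10) = 9.31.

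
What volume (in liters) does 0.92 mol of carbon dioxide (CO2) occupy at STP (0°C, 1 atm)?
At STP, 1 mol of gas occupies 22.4 L
Volume = 0.92 mol × 22.4 L/mol = 20.61 L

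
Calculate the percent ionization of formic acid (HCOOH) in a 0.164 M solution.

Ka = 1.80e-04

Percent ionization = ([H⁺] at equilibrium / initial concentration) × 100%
Percent ionization = 3.26%

Let x = [H⁺]. Ka = x²/(C - x) ⇒ x² + (1.80e-04)x - (1.80e-04)(0.164) = 0. x = 5.3440e-03. Percent = (5.3440e-03/0.164) × 100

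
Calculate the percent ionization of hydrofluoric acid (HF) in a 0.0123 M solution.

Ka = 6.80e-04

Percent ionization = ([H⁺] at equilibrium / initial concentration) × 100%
Percent ionization = 20.9%

Let x = [H⁺]. Ka = x²/(C - x) ⇒ x² + (6.80e-04)x - (6.80e-04)(0.0123) = 0. x = 2.5720e-03. Percent = (2.5720e-03/0.0123) × 100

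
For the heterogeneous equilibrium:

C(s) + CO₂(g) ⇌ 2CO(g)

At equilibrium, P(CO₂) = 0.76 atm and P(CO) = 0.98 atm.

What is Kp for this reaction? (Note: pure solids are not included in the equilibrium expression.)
K_p = 1.264

Solid C is excluded.
Kp = P(CO)²/P(CO₂) = (0.98)²/0.76 = 0.9604/0.76 = 1.264.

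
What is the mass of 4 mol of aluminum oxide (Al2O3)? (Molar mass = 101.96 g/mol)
Mass = 4 mol × 101.96 g/mol = 407.8 g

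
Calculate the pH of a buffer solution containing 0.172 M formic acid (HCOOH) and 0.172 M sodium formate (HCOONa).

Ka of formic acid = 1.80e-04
pH = 3.74

pKa = -log(1.80e-04) = 3.74. pH = pKa + log([A⁻]/[HA]) = 3.74 + log(0.172/0.172)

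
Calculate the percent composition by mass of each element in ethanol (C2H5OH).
C: 52.14%, H: 13.13%, O: 34.73%

Molar mass of C2H5OH = 46.07 g/mol
% C = (2 × 12.01) / 46.07 × 100% = 24.02 / 46.07 × 100% = 52.14%
% H = (6 × 1.008) / 46.07 × 100% = 6.048 / 46.07 × 100% = 13.13%
% O = (1 × 16.0) / 46.07 × 100% = 16 / 46.07 × 100% = 34.73%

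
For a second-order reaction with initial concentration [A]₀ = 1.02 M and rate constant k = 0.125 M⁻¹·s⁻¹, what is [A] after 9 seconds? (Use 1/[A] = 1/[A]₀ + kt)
0.4750 M

1/[A] = 1/[A]₀ + k·t = 1/1.02 + (0.125)·(9) = 0.9804 + 1.1250 = 2.1054
[A] = 1/2.1054 = 0.4750 M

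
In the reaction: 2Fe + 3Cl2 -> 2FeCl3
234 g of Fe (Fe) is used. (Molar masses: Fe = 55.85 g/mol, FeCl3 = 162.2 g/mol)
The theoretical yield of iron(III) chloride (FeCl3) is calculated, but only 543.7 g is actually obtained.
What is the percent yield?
Moles of Fe = 234 g ÷ 55.85 g/mol = 4.18979 mol
Mole ratio: 2 mol FeCl3 / 2 mol Fe
Moles of FeCl3 = 4.18979 × (2/2) = 4.18979 mol
Theoretical yield = 4.18979 mol × 162.2 g/mol = 679.58 g
Actual yield = 543.7 g
Percent yield = (543.7 / 679.58) × 100% = 80.0%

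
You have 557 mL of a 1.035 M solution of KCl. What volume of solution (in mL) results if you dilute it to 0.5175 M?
Using M₁V₁ = M₂V₂:
1.035 × 557 = 0.5175 × V₂
V₂ = (1.035 × 557) / 0.5175 = 1114 mL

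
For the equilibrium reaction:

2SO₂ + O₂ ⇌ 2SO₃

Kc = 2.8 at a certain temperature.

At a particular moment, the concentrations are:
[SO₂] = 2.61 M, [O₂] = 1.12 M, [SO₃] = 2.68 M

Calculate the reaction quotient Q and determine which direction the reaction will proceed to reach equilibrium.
Q = 0.941, Q < K, reaction proceeds forward (toward products)

Q = ([SO₃]^2) / ([SO₂]^2 × [O₂])
  = ((2.68)^2) / ((2.61)^2·(1.12)) = 7.1824/7.6296 = 0.9414
Since Q = 0.9414 < Kc = 2.8, the reaction proceeds forward (toward products) to reach equilibrium.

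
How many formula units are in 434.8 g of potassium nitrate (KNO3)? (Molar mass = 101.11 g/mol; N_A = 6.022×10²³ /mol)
Moles = 434.8 g ÷ 101.11 g/mol = 4.30027 mol
Formula units = 4.30027 mol × 6.022×10²³ /mol = 2.590e+24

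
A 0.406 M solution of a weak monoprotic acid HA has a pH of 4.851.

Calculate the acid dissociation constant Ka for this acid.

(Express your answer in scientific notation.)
K_a = 4.89e-10

[H⁺] = 10^(−pH) = 10^(−4.851) = 1.409e-05 M. For HA ⇌ H⁺ + A⁻, Ka = x²/(C − x) = (1.409e-05)²/(0.406 − 1.409e-05) = 4.89e-10.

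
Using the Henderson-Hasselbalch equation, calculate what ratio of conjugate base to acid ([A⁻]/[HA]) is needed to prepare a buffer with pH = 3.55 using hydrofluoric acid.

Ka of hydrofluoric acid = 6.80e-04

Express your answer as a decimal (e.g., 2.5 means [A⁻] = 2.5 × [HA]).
[A⁻]/[HA] = 2.413

pKa = −log(6.80e-04) = 3.1675. pH = pKa + log([A⁻]/[HA]). 3.55 = 3.1675 + log(ratio). log(ratio) = 3.55 − 3.1675 = 0.3825. ratio = 10^(0.3825) = 2.413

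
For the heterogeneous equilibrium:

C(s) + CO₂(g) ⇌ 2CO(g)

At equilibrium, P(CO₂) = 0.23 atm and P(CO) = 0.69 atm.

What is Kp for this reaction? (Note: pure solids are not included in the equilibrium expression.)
K_p = 2.070

Solid C is excluded.
Kp = P(CO)²/P(CO₂) = (0.69)²/0.23 = 0.4761/0.23 = 2.070.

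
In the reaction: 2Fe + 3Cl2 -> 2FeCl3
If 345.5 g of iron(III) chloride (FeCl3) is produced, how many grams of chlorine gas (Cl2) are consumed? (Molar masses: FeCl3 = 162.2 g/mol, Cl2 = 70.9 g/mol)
Moles of FeCl3 = 345.5 g ÷ 162.2 g/mol = 2.13009 mol
Mole ratio: 3 mol Cl2 / 2 mol FeCl3
Moles of Cl2 = 2.13009 × (3/2) = 3.19513 mol
Mass of Cl2 = 3.19513 mol × 70.9 g/mol = 226.5 g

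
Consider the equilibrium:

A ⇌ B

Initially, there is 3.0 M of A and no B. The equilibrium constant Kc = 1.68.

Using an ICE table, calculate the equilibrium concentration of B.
[B] = 1.881 M

ICE: [A] = 3.0 − x, [B] = x.
Kc = x/(3.0 − x) = 1.68 ⇒ x = 1.68·3.0/(1 + 1.68) = 5.04/2.68 = 1.881.
[B] = x = 1.881 M.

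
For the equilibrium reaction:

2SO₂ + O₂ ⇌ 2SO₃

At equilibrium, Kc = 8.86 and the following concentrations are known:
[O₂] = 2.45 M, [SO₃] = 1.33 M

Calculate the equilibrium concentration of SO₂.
[SO₂] = 0.2855 M

Kc = ([SO₃]^2) / ([SO₂]^2 × [O₂]) = 8.86
[SO₂]^2 = (product terms)/(Kc · other reactant terms) = 1.7689 / (8.86 · 2.45) = 0.08149
[SO₂] = (0.08149)^(1/2) = 0.2855 M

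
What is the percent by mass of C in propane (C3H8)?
Mass of C in formula = 12.01 × 3 = 36.03 g/mol
Molar mass = 44.09 g/mol
% C = (36.03/44.09) × 100% = 81.72%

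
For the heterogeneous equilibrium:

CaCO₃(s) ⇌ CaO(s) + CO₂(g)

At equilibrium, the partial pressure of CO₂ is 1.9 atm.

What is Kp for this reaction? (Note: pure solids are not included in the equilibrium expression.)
K_p = 1.9

Solids (CaCO₃, CaO) have activity 1 and are excluded.
Kp = P(CO₂) = 1.9.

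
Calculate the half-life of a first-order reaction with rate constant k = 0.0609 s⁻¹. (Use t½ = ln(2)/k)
11.38 s

t½ = ln(2)/k = 0.6931/0.0609 = 11.38 s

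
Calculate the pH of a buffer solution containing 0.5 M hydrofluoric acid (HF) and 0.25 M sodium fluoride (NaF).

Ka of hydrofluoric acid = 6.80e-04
pH = 2.87

pKa = -log(6.80e-04) = 3.17. pH = pKa + log([A⁻]/[HA]) = 3.17 + log(0.25/0.5)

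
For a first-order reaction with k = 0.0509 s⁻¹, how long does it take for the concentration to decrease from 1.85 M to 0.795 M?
16.59 s

From ln[A] = ln[A]₀ - k·t: t = ln([A]₀/[A])/k = ln(1.85/0.795)/0.0509 = ln(2.3270)/0.0509 = 0.8446/0.0509 = 16.59 s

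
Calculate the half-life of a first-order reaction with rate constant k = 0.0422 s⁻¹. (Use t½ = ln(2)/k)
16.43 s

t½ = ln(2)/k = 0.6931/0.0422 = 16.43 s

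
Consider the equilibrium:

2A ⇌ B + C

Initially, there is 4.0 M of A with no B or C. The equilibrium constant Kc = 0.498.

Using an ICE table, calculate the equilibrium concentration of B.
[B] = 1.171 M

ICE: [A] = 4.0 − 2x, [B] = [C] = x.
Kc = x²/(4.0 − 2x)² = 0.498 ⇒ √Kc = x/(4.0 − 2x).
x = √0.498·4.0/(1 + 2√0.498) = 0.70569·4.0/2.4114 = 1.1706.
[B] = x = 1.171 M.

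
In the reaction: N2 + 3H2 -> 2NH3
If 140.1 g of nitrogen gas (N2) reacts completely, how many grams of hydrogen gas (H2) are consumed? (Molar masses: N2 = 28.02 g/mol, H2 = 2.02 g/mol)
Moles of N2 = 140.1 g ÷ 28.02 g/mol = 5 mol
Mole ratio: 3 mol H2 / 1 mol N2
Moles of H2 = 5 × (3/1) = 15 mol
Mass of H2 = 15 mol × 2.02 g/mol = 30.3 g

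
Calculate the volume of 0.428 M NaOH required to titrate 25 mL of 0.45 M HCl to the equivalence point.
V_{base} = 26.3 mL

At equivalence: moles acid = moles base.
moles HCl = 0.45 M × 0.025 L = 0.01125 mol
V_NaOH = 0.01125 mol ÷ 0.428 M = 0.02629 L = 26.3 mL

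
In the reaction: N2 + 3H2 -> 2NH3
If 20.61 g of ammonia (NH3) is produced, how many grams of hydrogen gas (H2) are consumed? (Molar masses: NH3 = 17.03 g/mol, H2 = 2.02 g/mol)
Moles of NH3 = 20.61 g ÷ 17.03 g/mol = 1.21022 mol
Mole ratio: 3 mol H2 / 2 mol NH3
Moles of H2 = 1.21022 × (3/2) = 1.81533 mol
Mass of H2 = 1.81533 mol × 2.02 g/mol = 3.667 g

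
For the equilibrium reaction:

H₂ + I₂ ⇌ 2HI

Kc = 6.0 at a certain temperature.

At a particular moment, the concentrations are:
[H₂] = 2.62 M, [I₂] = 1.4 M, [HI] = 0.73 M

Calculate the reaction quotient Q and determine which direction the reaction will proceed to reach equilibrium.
Q = 0.145, Q < K, reaction proceeds forward (toward products)

Q = ([HI]^2) / ([H₂] × [I₂])
  = ((0.73)^2) / ((2.62)·(1.4)) = 0.5329/3.668 = 0.1453
Since Q = 0.1453 < Kc = 6.0, the reaction proceeds forward (toward products) to reach equilibrium.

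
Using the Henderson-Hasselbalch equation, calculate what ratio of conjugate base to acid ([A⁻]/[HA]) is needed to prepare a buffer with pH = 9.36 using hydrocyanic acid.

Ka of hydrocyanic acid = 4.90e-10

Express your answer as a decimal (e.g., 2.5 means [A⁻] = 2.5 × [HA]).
[A⁻]/[HA] = 1.123

pKa = −log(4.90e-10) = 9.3098. pH = pKa + log([A⁻]/[HA]). 9.36 = 9.3098 + log(ratio). log(ratio) = 9.36 − 9.3098 = 0.0502. ratio = 10^(0.0502) = 1.123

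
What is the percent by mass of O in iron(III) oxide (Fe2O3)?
Mass of O in formula = 16.0 × 3 = 48 g/mol
Molar mass = 159.7 g/mol
% O = (48/159.7) × 100% = 30.06%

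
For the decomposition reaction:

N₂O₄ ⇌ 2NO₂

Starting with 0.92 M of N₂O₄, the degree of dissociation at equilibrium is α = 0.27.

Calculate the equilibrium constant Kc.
K_c = 0.3675

x = α·[A]₀ = 0.27 × 0.92 = 0.2484 M dissociated.
At eq: [N₂O₄] = 0.92 − 0.2484 = 0.6716 M; [NO₂] = 2x = 0.4968 M.
Kc = [NO₂]²/[N₂O₄] = (0.4968)²/0.6716 = 0.3675.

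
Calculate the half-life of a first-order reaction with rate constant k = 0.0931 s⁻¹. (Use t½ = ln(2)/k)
7.45 s

t½ = ln(2)/k = 0.6931/0.0931 = 7.45 s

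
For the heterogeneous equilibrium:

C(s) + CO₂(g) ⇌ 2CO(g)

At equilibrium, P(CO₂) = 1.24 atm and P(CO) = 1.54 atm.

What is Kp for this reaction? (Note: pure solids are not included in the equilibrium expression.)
K_p = 1.913

Solid C is excluded.
Kp = P(CO)²/P(CO₂) = (1.54)²/1.24 = 2.372/1.24 = 1.913.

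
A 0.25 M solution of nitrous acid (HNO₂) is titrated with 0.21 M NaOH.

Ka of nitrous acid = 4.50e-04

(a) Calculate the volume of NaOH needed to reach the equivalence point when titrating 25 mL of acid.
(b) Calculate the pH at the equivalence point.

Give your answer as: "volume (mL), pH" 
V = 29.8 mL, pH = 8.20

(a) At equivalence: moles acid = moles base.
moles acid = 0.25 × 0.025 = 0.00625 mol; V_NaOH = 0.00625/0.21 = 0.02976 L = 29.8 mL.
(b) At equivalence, all acid → conjugate base A⁻ at [A⁻] = 0.00625/0.05476 = 0.1141 M.
Kb = Kw/Ka = 1.0e-14/4.50e-04 = 2.222e-11; [OH⁻] = √(Kb·[A⁻]) = 1.593e-06; pOH = 5.80; pH = 14 − pOH = 8.20.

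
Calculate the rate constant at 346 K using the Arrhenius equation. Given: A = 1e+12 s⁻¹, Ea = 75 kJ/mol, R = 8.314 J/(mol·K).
4.75e+00 s⁻¹

k = A·exp(-Ea/(R·T)) = 1e+12·exp(-75000/(8.314·346)) = 1e+12·exp(-26.0720) = 1e+12·4.7539e-12 = 4.75e+00 s⁻¹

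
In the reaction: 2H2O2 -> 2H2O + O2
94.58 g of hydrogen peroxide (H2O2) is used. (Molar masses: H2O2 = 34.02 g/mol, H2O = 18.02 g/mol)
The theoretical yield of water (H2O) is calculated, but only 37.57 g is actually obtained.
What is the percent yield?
Moles of H2O2 = 94.58 g ÷ 34.02 g/mol = 2.78013 mol
Mole ratio: 2 mol H2O / 2 mol H2O2
Moles of H2O = 2.78013 × (2/2) = 2.78013 mol
Theoretical yield = 2.78013 mol × 18.02 g/mol = 50.098 g
Actual yield = 37.57 g
Percent yield = (37.57 / 50.098) × 100% = 75.0%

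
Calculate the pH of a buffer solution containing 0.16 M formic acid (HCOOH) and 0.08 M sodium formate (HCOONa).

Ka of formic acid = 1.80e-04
pH = 3.44

pKa = -log(1.80e-04) = 3.74. pH = pKa + log([A⁻]/[HA]) = 3.74 + log(0.08/0.16)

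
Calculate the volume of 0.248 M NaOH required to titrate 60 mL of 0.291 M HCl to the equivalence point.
V_{base} = 70.4 mL

At equivalence: moles acid = moles base.
moles HCl = 0.291 M × 0.06 L = 0.01746 mol
V_NaOH = 0.01746 mol ÷ 0.248 M = 0.0704 L = 70.4 mL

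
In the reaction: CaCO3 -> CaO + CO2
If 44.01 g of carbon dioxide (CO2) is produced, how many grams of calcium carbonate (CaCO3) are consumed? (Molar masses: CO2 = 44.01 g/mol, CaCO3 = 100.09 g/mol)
Moles of CO2 = 44.01 g ÷ 44.01 g/mol = 1 mol
Mole ratio: 1 mol CaCO3 / 1 mol CO2
Moles of CaCO3 = 1 × (1/1) = 1 mol
Mass of CaCO3 = 1 mol × 100.09 g/mol = 100.1 g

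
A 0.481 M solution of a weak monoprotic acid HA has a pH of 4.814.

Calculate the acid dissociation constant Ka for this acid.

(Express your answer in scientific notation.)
K_a = 4.90e-10

[H⁺] = 10^(−pH) = 10^(−4.814) = 1.535e-05 M. For HA ⇌ H⁺ + A⁻, Ka = x²/(C − x) = (1.535e-05)²/(0.481 − 1.535e-05) = 4.90e-10.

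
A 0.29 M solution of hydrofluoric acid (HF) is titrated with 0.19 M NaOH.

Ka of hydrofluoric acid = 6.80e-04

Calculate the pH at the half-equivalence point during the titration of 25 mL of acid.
pH = pKa = 3.17

At the half-equivalence point, [HA] = [A⁻], so by Henderson–Hasselbalch pH = pKa + log(1) = pKa.
pKa = −log(6.80e-04) = 3.17.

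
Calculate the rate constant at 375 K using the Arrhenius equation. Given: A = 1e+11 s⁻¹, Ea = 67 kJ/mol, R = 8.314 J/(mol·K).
4.65e+01 s⁻¹

k = A·exp(-Ea/(R·T)) = 1e+11·exp(-67000/(8.314·375)) = 1e+11·exp(-21.4899) = 1e+11·4.6459e-10 = 4.65e+01 s⁻¹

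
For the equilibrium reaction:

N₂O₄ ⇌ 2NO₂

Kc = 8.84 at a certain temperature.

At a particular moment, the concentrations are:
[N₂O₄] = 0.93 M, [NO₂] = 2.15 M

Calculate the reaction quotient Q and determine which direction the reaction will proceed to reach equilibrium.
Q = 4.970, Q < K, reaction proceeds forward (toward products)

Q = ([NO₂]^2) / ([N₂O₄])
  = ((2.15)^2) / ((0.93)) = 4.6225/0.93 = 4.97
Since Q = 4.97 < Kc = 8.84, the reaction proceeds forward (toward products) to reach equilibrium.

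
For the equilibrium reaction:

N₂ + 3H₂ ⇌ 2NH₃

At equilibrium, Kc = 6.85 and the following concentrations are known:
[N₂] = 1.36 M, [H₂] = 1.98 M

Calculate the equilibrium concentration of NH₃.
[NH₃] = 8.5038 M

Kc = ([NH₃]^2) / ([N₂] × [H₂]^3) = 6.85
[NH₃]^2 = Kc · (reactant terms)/(other product terms) = 6.85 · 10.557 / 1 = 72.314
[NH₃] = (72.314)^(1/2) = 8.5038 M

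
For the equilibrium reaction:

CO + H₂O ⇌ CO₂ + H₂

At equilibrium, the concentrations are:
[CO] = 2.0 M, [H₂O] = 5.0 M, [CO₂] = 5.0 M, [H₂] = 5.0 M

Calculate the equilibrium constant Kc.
K_c = 2.5000

Kc = ([CO₂] × [H₂]) / ([CO] × [H₂O])
   = ((5.0)·(5.0)) / ((2.0)·(5.0))
   = 25 / 10 = 2.5000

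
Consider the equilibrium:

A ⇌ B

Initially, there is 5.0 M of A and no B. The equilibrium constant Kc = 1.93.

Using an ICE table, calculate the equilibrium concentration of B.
[B] = 3.294 M

ICE: [A] = 5.0 − x, [B] = x.
Kc = x/(5.0 − x) = 1.93 ⇒ x = 1.93·5.0/(1 + 1.93) = 9.65/2.93 = 3.294.
[B] = x = 3.294 M.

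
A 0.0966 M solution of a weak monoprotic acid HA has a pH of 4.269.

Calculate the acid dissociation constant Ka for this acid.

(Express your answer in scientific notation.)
K_a = 3.00e-08

[H⁺] = 10^(−pH) = 10^(−4.269) = 5.383e-05 M. For HA ⇌ H⁺ + A⁻, Ka = x²/(C − x) = (5.383e-05)²/(0.0966 − 5.383e-05) = 3.00e-08.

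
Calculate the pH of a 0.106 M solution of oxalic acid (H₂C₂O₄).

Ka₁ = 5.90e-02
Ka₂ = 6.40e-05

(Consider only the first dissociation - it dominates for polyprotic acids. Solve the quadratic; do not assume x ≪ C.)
pH = 1.26

x² + Ka₁·x − Ka₁·C = 0 with Ka₁ = 5.90e-02, C = 0.106.
x = (−Ka₁ + √(Ka₁² + 4·Ka₁·C))/2 = 5.4905e-02 M, so pH = 1.26.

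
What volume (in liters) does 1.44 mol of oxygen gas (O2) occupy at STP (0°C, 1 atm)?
At STP, 1 mol of gas occupies 22.4 L
Volume = 1.44 mol × 22.4 L/mol = 32.26 L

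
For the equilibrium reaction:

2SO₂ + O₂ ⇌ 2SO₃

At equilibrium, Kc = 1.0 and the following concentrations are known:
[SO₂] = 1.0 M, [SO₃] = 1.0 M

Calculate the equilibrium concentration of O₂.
[O₂] = 1.0000 M

Kc = ([SO₃]^2) / ([SO₂]^2 × [O₂]) = 1.0
[O₂]^1 = (product terms)/(Kc · other reactant terms) = 1 / (1.0 · 1) = 1
[O₂] = 1.0000 M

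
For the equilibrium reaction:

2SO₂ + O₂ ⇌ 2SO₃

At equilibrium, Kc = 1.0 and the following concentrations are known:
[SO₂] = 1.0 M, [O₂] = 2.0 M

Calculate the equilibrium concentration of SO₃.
[SO₃] = 1.4142 M

Kc = ([SO₃]^2) / ([SO₂]^2 × [O₂]) = 1.0
[SO₃]^2 = Kc · (reactant terms)/(other product terms) = 1.0 · 2 / 1 = 2
[SO₃] = (2)^(1/2) = 1.4142 M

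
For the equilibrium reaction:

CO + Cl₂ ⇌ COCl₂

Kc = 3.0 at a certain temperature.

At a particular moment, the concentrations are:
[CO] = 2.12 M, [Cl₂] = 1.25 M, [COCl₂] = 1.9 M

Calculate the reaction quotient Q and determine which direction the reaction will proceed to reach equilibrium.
Q = 0.717, Q < K, reaction proceeds forward (toward products)

Q = ([COCl₂]) / ([CO] × [Cl₂])
  = ((1.9)) / ((2.12)·(1.25)) = 1.9/2.65 = 0.717
Since Q = 0.717 < Kc = 3.0, the reaction proceeds forward (toward products) to reach equilibrium.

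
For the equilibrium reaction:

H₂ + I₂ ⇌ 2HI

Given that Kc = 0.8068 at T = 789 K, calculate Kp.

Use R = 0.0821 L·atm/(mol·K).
K_p = 0.8068

Δn = (moles gaseous products) − (moles gaseous reactants) = 0
T = 789 K; RT = 0.0821 × 789 = 64.7769
Kp = Kc·(RT)^Δn = 0.8068 × (64.7769)^0 = 0.8068 × 1 = 0.8068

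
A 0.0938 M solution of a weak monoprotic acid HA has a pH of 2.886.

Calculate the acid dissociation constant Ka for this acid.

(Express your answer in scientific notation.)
K_a = 1.83e-05

[H⁺] = 10^(−pH) = 10^(−2.886) = 1.300e-03 M. For HA ⇌ H⁺ + A⁻, Ka = x²/(C − x) = (1.300e-03)²/(0.0938 − 1.300e-03) = 1.83e-05.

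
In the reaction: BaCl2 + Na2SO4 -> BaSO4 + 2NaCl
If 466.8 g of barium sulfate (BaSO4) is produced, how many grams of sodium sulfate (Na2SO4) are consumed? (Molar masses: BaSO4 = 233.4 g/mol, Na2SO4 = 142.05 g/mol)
Moles of BaSO4 = 466.8 g ÷ 233.4 g/mol = 2 mol
Mole ratio: 1 mol Na2SO4 / 1 mol BaSO4
Moles of Na2SO4 = 2 × (1/1) = 2 mol
Mass of Na2SO4 = 2 mol × 142.05 g/mol = 284.1 g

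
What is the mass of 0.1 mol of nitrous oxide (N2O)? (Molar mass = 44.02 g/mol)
Mass = 0.1 mol × 44.02 g/mol = 4.402 g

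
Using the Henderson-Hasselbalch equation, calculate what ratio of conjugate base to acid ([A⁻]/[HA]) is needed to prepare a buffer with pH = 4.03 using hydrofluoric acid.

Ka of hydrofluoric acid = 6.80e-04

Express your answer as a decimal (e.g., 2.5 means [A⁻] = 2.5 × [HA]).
[A⁻]/[HA] = 7.286

pKa = −log(6.80e-04) = 3.1675. pH = pKa + log([A⁻]/[HA]). 4.03 = 3.1675 + log(ratio). log(ratio) = 4.03 − 3.1675 = 0.8625. ratio = 10^(0.8625) = 7.286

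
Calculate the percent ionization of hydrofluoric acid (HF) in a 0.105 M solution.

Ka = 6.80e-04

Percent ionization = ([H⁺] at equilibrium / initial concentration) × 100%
Percent ionization = 7.73%

Let x = [H⁺]. Ka = x²/(C - x) ⇒ x² + (6.80e-04)x - (6.80e-04)(0.105) = 0. x = 8.1167e-03. Percent = (8.1167e-03/0.105) × 100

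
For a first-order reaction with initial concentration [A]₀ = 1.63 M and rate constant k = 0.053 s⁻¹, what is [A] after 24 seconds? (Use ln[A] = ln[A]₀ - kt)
0.4568 M

ln[A] = ln[A]₀ - k·t = ln(1.63) - (0.053)·(24) = 0.4886 - 1.2720 = -0.7834
[A] = e^(-0.7834) = 0.4568 M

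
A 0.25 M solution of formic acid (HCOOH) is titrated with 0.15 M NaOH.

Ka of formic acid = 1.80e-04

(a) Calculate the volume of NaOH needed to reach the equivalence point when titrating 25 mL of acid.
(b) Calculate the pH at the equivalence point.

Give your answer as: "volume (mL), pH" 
V = 41.7 mL, pH = 8.36

(a) At equivalence: moles acid = moles base.
moles acid = 0.25 × 0.025 = 0.00625 mol; V_NaOH = 0.00625/0.15 = 0.04167 L = 41.7 mL.
(b) At equivalence, all acid → conjugate base A⁻ at [A⁻] = 0.00625/0.06667 = 0.09375 M.
Kb = Kw/Ka = 1.0e-14/1.80e-04 = 5.556e-11; [OH⁻] = √(Kb·[A⁻]) = 2.282e-06; pOH = 5.64; pH = 14 − pOH = 8.36.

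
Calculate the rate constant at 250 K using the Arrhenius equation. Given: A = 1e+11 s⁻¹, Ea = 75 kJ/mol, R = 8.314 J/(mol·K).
2.13e-05 s⁻¹

k = A·exp(-Ea/(R·T)) = 1e+11·exp(-75000/(8.314·250)) = 1e+11·exp(-36.0837) = 1e+11·2.1333e-16 = 2.13e-05 s⁻¹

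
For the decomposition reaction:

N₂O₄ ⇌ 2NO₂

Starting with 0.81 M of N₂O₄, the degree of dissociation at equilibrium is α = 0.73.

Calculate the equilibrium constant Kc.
K_c = 6.3948

x = α·[A]₀ = 0.73 × 0.81 = 0.5913 M dissociated.
At eq: [N₂O₄] = 0.81 − 0.5913 = 0.2187 M; [NO₂] = 2x = 1.183 M.
Kc = [NO₂]²/[N₂O₄] = (1.183)²/0.2187 = 6.395.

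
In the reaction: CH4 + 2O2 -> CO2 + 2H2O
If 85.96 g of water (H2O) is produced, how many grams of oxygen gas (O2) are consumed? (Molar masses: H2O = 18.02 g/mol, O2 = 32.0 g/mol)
Moles of H2O = 85.96 g ÷ 18.02 g/mol = 4.77026 mol
Mole ratio: 2 mol O2 / 2 mol H2O
Moles of O2 = 4.77026 × (2/2) = 4.77026 mol
Mass of O2 = 4.77026 mol × 32.0 g/mol = 152.6 g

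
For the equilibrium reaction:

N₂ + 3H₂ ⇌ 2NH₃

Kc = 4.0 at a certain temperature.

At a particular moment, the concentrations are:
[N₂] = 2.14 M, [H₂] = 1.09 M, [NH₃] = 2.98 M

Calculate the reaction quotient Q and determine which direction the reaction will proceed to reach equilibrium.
Q = 3.204, Q < K, reaction proceeds forward (toward products)

Q = ([NH₃]^2) / ([N₂] × [H₂]^3)
  = ((2.98)^2) / ((2.14)·(1.09)^3) = 8.8804/2.7714 = 3.204
Since Q = 3.204 < Kc = 4.0, the reaction proceeds forward (toward products) to reach equilibrium.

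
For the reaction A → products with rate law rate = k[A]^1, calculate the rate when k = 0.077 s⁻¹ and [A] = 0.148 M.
0.0114 M/s

rate = k·[A]^1 = 0.077·(0.148)^1 = 0.077·0.148 = 0.0114 M/s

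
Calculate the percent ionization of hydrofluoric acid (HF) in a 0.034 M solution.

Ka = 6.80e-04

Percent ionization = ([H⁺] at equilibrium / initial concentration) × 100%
Percent ionization = 13.2%

Let x = [H⁺]. Ka = x²/(C - x) ⇒ x² + (6.80e-04)x - (6.80e-04)(0.034) = 0. x = 4.4803e-03. Percent = (4.4803e-03/0.034) × 100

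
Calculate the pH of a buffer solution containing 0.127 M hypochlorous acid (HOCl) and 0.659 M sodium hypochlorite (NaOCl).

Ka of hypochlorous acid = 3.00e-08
pH = 8.24

pKa = -log(3.00e-08) = 7.52. pH = pKa + log([A⁻]/[HA]) = 7.52 + log(0.659/0.127)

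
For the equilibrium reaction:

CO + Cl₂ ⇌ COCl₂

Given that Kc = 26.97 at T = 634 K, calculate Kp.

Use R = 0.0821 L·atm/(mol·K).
K_p = 0.5181

Δn = (moles gaseous products) − (moles gaseous reactants) = -1
T = 634 K; RT = 0.0821 × 634 = 52.0514
Kp = Kc·(RT)^Δn = 26.97 × (52.0514)^-1 = 26.97 × 0.0192118 = 0.5181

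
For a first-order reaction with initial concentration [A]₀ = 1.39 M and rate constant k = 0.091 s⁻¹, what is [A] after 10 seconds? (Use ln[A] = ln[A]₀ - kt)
0.5595 M

ln[A] = ln[A]₀ - k·t = ln(1.39) - (0.091)·(10) = 0.3293 - 0.9100 = -0.5807
[A] = e^(-0.5807) = 0.5595 M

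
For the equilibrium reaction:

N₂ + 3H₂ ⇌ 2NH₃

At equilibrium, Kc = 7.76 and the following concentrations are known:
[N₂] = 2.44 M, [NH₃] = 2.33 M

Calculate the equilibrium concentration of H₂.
[H₂] = 0.6594 M

Kc = ([NH₃]^2) / ([N₂] × [H₂]^3) = 7.76
[H₂]^3 = (product terms)/(Kc · other reactant terms) = 5.4289 / (7.76 · 2.44) = 0.28672
[H₂] = (0.28672)^(1/3) = 0.6594 M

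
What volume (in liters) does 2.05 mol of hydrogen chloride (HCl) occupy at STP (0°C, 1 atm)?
At STP, 1 mol of gas occupies 22.4 L
Volume = 2.05 mol × 22.4 L/mol = 45.92 L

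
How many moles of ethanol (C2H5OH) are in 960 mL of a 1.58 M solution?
Moles = Molarity × Volume (L)
Moles = 1.58 M × 0.96 L = 1.517 mol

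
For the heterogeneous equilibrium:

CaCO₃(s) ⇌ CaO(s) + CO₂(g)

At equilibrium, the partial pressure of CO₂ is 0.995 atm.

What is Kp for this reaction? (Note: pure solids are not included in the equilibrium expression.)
K_p = 0.995

Solids (CaCO₃, CaO) have activity 1 and are excluded.
Kp = P(CO₂) = 0.995.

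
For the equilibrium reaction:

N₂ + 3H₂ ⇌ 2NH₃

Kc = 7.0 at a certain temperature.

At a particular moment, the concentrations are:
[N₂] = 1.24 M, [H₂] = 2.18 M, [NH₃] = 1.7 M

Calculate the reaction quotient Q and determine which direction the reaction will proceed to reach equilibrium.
Q = 0.225, Q < K, reaction proceeds forward (toward products)

Q = ([NH₃]^2) / ([N₂] × [H₂]^3)
  = ((1.7)^2) / ((1.24)·(2.18)^3) = 2.89/12.847 = 0.225
Since Q = 0.225 < Kc = 7.0, the reaction proceeds forward (toward products) to reach equilibrium.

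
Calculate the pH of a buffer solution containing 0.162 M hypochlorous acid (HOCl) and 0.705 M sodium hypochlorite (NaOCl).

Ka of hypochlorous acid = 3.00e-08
pH = 8.16

pKa = -log(3.00e-08) = 7.52. pH = pKa + log([A⁻]/[HA]) = 7.52 + log(0.705/0.162)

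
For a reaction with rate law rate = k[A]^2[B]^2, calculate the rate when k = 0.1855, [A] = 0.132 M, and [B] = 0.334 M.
0.0003606 M/s

rate = k·[A]^2·[B]^2 = 0.1855·(0.132)^2·(0.334)^2 = 0.1855·0.017424·0.111556 = 0.0003606 M/s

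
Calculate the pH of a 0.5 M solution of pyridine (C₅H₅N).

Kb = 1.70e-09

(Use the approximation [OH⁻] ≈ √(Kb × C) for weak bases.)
pH = 9.46

[OH⁻] = √(Kb × C) = √(1.70e-09 × 0.5) = 2.9155e-05. pOH = 4.54, pH = 14 - pOH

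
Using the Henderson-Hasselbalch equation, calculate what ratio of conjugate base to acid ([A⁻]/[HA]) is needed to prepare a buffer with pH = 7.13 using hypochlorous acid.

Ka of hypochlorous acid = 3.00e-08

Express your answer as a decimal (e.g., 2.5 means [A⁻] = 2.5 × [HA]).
[A⁻]/[HA] = 0.405

pKa = −log(3.00e-08) = 7.5229. pH = pKa + log([A⁻]/[HA]). 7.13 = 7.5229 + log(ratio). log(ratio) = 7.13 − 7.5229 = -0.3929. ratio = 10^(-0.3929) = 0.405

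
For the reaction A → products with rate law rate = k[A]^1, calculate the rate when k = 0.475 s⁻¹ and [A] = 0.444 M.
0.2109 M/s

rate = k·[A]^1 = 0.475·(0.444)^1 = 0.475·0.444 = 0.2109 M/s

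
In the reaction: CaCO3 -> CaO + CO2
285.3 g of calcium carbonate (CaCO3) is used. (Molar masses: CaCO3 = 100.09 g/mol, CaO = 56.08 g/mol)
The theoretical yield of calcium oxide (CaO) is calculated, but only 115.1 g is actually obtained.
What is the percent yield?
Moles of CaCO3 = 285.3 g ÷ 100.09 g/mol = 2.85043 mol
Mole ratio: 1 mol CaO / 1 mol CaCO3
Moles of CaO = 2.85043 × (1/1) = 2.85043 mol
Theoretical yield = 2.85043 mol × 56.08 g/mol = 159.85 g
Actual yield = 115.1 g
Percent yield = (115.1 / 159.85) × 100% = 72.0%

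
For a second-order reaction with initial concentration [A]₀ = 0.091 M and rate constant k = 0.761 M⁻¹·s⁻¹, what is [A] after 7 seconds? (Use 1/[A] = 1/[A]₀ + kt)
0.0613 M

1/[A] = 1/[A]₀ + k·t = 1/0.091 + (0.761)·(7) = 10.9890 + 5.3270 = 16.3160
[A] = 1/16.3160 = 0.0613 M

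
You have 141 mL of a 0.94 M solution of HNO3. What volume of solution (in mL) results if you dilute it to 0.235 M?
Using M₁V₁ = M₂V₂:
0.94 × 141 = 0.235 × V₂
V₂ = (0.94 × 141) / 0.235 = 564 mL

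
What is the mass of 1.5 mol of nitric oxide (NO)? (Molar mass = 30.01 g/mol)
Mass = 1.5 mol × 30.01 g/mol = 45.02 g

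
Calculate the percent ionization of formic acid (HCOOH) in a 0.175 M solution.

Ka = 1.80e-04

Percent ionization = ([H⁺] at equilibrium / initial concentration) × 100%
Percent ionization = 3.16%

Let x = [H⁺]. Ka = x²/(C - x) ⇒ x² + (1.80e-04)x - (1.80e-04)(0.175) = 0. x = 5.5232e-03. Percent = (5.5232e-03/0.175) × 100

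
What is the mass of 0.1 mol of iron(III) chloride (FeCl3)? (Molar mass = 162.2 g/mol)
Mass = 0.1 mol × 162.2 g/mol = 16.22 g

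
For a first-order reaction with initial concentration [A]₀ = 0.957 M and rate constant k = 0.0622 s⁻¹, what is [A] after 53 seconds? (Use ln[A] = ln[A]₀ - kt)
0.0354 M

ln[A] = ln[A]₀ - k·t = ln(0.957) - (0.0622)·(53) = -0.0440 - 3.2966 = -3.3406
[A] = e^(-3.3406) = 0.0354 M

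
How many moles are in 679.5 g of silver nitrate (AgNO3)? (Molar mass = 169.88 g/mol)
Moles = 679.5 g ÷ 169.88 g/mol = 4 mol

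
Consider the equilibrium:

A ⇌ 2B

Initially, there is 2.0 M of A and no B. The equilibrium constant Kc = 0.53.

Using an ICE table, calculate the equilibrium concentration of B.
[B] = 0.906 M

ICE: [A] = 2.0 − x, [B] = 2x.
Kc = (2x)²/(2.0 − x) = 0.53 ⇒ 4x² + 0.53x − 1.06 = 0.
x = (−0.53 + √(0.53² + 4·4·1.06))/(2·4) = (−0.53 + √17.241)/8 = 0.45278.
[B] = 2x = 0.906 M.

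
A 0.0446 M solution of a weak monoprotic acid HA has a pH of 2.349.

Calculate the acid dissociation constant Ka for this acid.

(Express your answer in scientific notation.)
K_a = 5.00e-04

[H⁺] = 10^(−pH) = 10^(−2.349) = 4.477e-03 M. For HA ⇌ H⁺ + A⁻, Ka = x²/(C − x) = (4.477e-03)²/(0.0446 − 4.477e-03) = 5.00e-04.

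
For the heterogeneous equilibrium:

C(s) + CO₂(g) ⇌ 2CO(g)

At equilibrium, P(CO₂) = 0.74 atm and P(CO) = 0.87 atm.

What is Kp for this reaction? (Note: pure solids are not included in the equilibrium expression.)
K_p = 1.023

Solid C is excluded.
Kp = P(CO)²/P(CO₂) = (0.87)²/0.74 = 0.7569/0.74 = 1.023.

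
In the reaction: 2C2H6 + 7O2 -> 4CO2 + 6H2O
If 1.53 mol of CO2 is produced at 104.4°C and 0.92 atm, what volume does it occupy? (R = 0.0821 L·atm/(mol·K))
T = 104.4°C + 273.15 = 377.55 K
V = nRT/P = (1.53 × 0.0821 × 377.55) / 0.92
V = 51.55 L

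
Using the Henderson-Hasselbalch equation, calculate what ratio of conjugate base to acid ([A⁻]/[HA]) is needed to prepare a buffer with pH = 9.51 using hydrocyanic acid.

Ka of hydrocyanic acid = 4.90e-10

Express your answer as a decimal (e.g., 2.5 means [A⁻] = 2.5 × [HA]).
[A⁻]/[HA] = 1.586

pKa = −log(4.90e-10) = 9.3098. pH = pKa + log([A⁻]/[HA]). 9.51 = 9.3098 + log(ratio). log(ratio) = 9.51 − 9.3098 = 0.2002. ratio = 10^(0.2002) = 1.586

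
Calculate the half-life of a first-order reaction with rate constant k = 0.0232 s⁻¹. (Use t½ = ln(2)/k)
29.88 s

t½ = ln(2)/k = 0.6931/0.0232 = 29.88 s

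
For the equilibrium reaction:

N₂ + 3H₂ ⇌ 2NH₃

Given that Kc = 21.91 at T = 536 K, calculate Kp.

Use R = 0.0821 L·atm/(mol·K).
K_p = 0.0113

Δn = (moles gaseous products) − (moles gaseous reactants) = -2
T = 536 K; RT = 0.0821 × 536 = 44.0056
Kp = Kc·(RT)^Δn = 21.91 × (44.0056)^-2 = 21.91 × 0.000516397 = 0.0113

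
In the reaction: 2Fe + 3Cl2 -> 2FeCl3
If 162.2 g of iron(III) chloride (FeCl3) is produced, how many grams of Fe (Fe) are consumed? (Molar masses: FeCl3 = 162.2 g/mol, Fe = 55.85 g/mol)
Moles of FeCl3 = 162.2 g ÷ 162.2 g/mol = 1 mol
Mole ratio: 2 mol Fe / 2 mol FeCl3
Moles of Fe = 1 × (2/2) = 1 mol
Mass of Fe = 1 mol × 55.85 g/mol = 55.85 g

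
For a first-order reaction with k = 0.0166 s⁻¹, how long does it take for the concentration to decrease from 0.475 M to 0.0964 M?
96.07 s

From ln[A] = ln[A]₀ - k·t: t = ln([A]₀/[A])/k = ln(0.475/0.0964)/0.0166 = ln(4.9274)/0.0166 = 1.5948/0.0166 = 96.07 s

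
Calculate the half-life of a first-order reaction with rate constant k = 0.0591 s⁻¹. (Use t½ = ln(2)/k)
11.73 s

t½ = ln(2)/k = 0.6931/0.0591 = 11.73 s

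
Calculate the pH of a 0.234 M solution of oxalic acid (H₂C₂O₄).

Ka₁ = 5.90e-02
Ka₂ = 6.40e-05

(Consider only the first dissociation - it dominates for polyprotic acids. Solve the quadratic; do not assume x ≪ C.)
pH = 1.04

x² + Ka₁·x − Ka₁·C = 0 with Ka₁ = 5.90e-02, C = 0.234.
x = (−Ka₁ + √(Ka₁² + 4·Ka₁·C))/2 = 9.1646e-02 M, so pH = 1.04.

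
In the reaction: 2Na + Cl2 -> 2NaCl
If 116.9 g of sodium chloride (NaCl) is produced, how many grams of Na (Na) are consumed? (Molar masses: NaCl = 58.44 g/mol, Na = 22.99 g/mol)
Moles of NaCl = 116.9 g ÷ 58.44 g/mol = 2.00034 mol
Mole ratio: 2 mol Na / 2 mol NaCl
Moles of Na = 2.00034 × (2/2) = 2.00034 mol
Mass of Na = 2.00034 mol × 22.99 g/mol = 45.99 g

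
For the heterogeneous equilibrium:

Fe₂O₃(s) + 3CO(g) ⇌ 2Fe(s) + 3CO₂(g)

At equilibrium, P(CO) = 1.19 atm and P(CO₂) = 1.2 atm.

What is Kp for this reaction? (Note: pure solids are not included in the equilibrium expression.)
K_p = 1.025

Solids (Fe₂O₃, Fe) are excluded.
Kp = P(CO₂)³/P(CO)³ = (1.2)³/(1.19)³ = 1.728/1.685 = 1.025.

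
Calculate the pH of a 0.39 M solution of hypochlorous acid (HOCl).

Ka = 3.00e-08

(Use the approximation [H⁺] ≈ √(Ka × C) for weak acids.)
pH = 3.97

[H⁺] = √(Ka × C) = √(3.00e-08 × 0.39) = 1.0817e-04. pH = -log(1.0817e-04)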